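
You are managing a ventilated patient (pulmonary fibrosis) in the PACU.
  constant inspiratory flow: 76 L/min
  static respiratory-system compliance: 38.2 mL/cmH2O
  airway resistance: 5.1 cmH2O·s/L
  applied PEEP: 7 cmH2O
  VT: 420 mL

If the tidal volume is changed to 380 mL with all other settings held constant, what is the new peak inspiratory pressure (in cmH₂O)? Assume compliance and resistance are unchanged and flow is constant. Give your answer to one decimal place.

Flow: 76 L/min ÷ 60 = 1.2667 L/s.
PIP = Vt/C + R·V̇ + PEEP (constant-flow equation of motion).
Only the elastic term changes: ΔPIP = ΔVt / C = (380 − 420) / 38.2 = -1.047 cmH2O.
Original PIP = 420/38.2 + 5.1×1.2667 + 7 = 24.455 cmH2O; new PIP = 24.455 + (-1.047) = 23.408 cmH2O.

23.4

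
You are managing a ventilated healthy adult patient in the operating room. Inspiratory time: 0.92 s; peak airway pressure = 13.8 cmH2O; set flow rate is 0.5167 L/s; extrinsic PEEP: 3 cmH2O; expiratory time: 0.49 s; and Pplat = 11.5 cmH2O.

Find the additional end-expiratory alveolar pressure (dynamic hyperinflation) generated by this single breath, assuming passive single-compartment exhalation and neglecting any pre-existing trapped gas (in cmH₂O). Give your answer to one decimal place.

1.2

Vt = flow × Ti = 0.5167 L/s × 0.92 s × 1000 mL/L = 475.36 mL.
R = (PIP − Pplat)/V̇ = (13.8 − 11.5) / 0.5167 = 2.3/0.5167 = 4.451 cmH2O·s/L.
C = Vt/(Pplat − PEEP) = 475.36 / (11.5 − 3) = 475.36/8.5 = 55.925 mL/cmH2O.
τ = R × C = 4.451 × 0.05593 L/cmH2O = 0.2489 s.
Fraction remaining = e^(−Te/τ) = e^(−0.49/0.2489) = 0.1396; trapped volume = 475.36 × 0.1396 = 66.36 mL.
Additional alveolar pressure from trapping ≈ V_trapped / C = 66.36 / 55.925 = 1.187 cmH2O.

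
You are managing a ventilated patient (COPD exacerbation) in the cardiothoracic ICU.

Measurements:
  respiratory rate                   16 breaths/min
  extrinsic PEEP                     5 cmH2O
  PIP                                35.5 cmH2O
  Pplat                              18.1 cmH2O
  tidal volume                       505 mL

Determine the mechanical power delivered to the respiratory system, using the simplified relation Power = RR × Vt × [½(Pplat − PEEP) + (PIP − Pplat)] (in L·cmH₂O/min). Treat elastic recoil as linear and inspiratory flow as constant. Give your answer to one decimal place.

Per-breath work = Vt × [½(Pplat−PEEP) + (PIP−Pplat)] = 0.505 × [0.5×13.1 + 17.4] = 0.505 × 23.95 = 12.095 L·cmH2O.
Power = 16 × 12.095 = 193.52 L·cmH2O/min.

193.5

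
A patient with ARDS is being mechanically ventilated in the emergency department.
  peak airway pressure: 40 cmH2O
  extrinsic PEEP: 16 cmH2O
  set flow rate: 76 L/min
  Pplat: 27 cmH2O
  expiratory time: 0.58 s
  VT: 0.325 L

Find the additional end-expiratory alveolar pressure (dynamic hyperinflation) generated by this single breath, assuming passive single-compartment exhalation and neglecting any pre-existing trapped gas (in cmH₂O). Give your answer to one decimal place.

1.6

Flow: 76 L/min ÷ 60 = 1.2667 L/s.
R = (PIP − Pplat)/V̇ = (40 − 27) / 1.2667 = 13.0/1.2667 = 10.263 cmH2O·s/L.
C = Vt/(Pplat − PEEP) = 325.0 / (27 − 16) = 325.0/11.0 = 29.545 mL/cmH2O.
τ = R × C = 10.263 × 0.02955 L/cmH2O = 0.3033 s.
Fraction remaining = e^(−Te/τ) = e^(−0.58/0.3033) = 0.1477; trapped volume = 325.0 × 0.1477 = 48.003 mL.
Additional alveolar pressure from trapping ≈ V_trapped / C = 48.003 / 29.545 = 1.625 cmH2O.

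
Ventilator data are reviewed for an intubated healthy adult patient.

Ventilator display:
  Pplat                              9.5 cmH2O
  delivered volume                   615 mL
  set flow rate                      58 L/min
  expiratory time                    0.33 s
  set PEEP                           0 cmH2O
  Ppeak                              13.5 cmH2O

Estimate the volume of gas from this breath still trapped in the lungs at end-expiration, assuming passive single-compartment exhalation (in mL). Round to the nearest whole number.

Flow: 58 L/min ÷ 60 = 0.9667 L/s.
R = (PIP − Pplat)/V̇ = (13.5 − 9.5) / 0.9667 = 4.0/0.9667 = 4.138 cmH2O·s/L.
C = Vt/(Pplat − PEEP) = 615.0 / (9.5 − 0) = 615.0/9.5 = 64.737 mL/cmH2O.
τ = R × C = 4.138 × 0.06474 L/cmH2O = 0.2679 s.
Fraction remaining = e^(−Te/τ) = e^(−0.33/0.2679) = 0.2918.
Trapped volume = 615.0 × 0.2918 = 179.46 mL.

179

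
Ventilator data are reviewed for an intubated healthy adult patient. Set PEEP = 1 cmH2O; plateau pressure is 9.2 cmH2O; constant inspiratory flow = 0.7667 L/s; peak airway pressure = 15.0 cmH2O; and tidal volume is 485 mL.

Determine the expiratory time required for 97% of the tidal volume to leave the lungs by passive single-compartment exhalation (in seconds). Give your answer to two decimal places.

R = (PIP − Pplat)/V̇ = (15.0 − 9.2) / 0.7667 = 5.8/0.7667 = 7.565 cmH2O·s/L.
C = Vt/(Pplat − PEEP) = 485.0 / (9.2 − 1) = 485.0/8.2 = 59.146 mL/cmH2O.
τ = R × C = 7.565 × 0.05915 L/cmH2O = 0.4475 s.
t = −τ·ln(1 − 0.97) = −0.4475·ln(0.03) = 1.569 s.

1.57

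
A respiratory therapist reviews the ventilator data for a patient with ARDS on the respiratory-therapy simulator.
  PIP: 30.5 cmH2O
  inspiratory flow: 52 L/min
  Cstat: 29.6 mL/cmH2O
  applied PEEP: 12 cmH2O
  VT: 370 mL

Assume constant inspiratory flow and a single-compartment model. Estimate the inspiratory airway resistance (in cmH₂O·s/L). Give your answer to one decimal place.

Flow: 52 L/min ÷ 60 = 0.8667 L/s.
Equation of motion (constant flow): PIP = Vt/C + R·V̇ + PEEP.
R·V̇ = PIP − Vt/C − PEEP = 30.5 − 370/29.6 − 12 = 30.5 − 12.5 − 12 = 6.0 cmH2O.
R = 6.0 / 0.8667 = 6.923 cmH2O·s/L.

6.9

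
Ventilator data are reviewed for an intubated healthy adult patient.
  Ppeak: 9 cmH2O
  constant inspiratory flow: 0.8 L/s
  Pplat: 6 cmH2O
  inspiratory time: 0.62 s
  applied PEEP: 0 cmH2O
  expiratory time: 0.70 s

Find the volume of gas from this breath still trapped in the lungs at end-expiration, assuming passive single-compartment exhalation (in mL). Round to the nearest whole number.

52

Vt = flow × Ti = 0.8 L/s × 0.62 s × 1000 mL/L = 496.0 mL.
R = (PIP − Pplat)/V̇ = (9 − 6) / 0.8 = 3.0/0.8 = 3.75 cmH2O·s/L.
C = Vt/(Pplat − PEEP) = 496.0 / (6 − 0) = 496.0/6.0 = 82.667 mL/cmH2O.
τ = R × C = 3.75 × 0.08267 L/cmH2O = 0.31 s.
Fraction remaining = e^(−Te/τ) = e^(−0.70/0.31) = 0.1046.
Trapped volume = 496.0 × 0.1046 = 51.882 mL.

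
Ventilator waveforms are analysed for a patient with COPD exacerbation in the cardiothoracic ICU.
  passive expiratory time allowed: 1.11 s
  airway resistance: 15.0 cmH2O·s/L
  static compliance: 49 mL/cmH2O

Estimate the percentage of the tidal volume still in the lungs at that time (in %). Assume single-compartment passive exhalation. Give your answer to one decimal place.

22.1

τ = R × C = 15.0 × 49 mL/cmH2O = 15.0 × 0.049 L/cmH2O = 0.735 s.
Passive exhalation: V(t)/V₀ = e^(−t/τ) = e^(−1.11/0.735) = 0.2209.
Fraction remaining = 0.2209 → 22.09%.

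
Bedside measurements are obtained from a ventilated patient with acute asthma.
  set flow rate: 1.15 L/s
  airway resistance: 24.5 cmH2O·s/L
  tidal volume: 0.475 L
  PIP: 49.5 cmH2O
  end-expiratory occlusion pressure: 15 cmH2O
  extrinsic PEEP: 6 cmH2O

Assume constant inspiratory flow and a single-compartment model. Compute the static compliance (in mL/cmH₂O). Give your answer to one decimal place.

75.1

Total PEEP = 15 cmH2O (set 6 + intrinsic 9); this is the baseline alveolar pressure.
Equation of motion (constant flow): PIP = Vt/C + R·V̇ + PEEP.
Vt/C = PIP − R·V̇ − PEEP = 49.5 − 24.5×1.15 − 15 = 49.5 − 28.175 − 15 = 6.325 cmH2O.
C = Vt / 6.325 = 475 / 6.325 = 75.099 mL/cmH2O.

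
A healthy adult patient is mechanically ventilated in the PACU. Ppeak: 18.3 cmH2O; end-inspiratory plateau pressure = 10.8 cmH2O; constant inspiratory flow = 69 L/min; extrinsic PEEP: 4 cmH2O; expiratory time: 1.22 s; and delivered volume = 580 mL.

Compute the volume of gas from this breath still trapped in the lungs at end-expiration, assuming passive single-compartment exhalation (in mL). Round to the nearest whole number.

65

Flow: 69 L/min ÷ 60 = 1.15 L/s.
R = (PIP − Pplat)/V̇ = (18.3 − 10.8) / 1.15 = 7.5/1.15 = 6.522 cmH2O·s/L.
C = Vt/(Pplat − PEEP) = 580.0 / (10.8 − 4) = 580.0/6.8 = 85.294 mL/cmH2O.
τ = R × C = 6.522 × 0.08529 L/cmH2O = 0.5563 s.
Fraction remaining = e^(−Te/τ) = e^(−1.22/0.5563) = 0.1116.
Trapped volume = 580.0 × 0.1116 = 64.728 mL.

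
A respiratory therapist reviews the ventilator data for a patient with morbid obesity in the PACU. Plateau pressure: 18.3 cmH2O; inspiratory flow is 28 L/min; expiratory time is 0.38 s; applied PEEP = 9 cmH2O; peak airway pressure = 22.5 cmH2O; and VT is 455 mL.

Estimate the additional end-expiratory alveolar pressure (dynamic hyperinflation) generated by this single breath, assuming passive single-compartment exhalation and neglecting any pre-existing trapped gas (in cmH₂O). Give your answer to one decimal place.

Flow: 28 L/min ÷ 60 = 0.4667 L/s.
R = (PIP − Pplat)/V̇ = (22.5 − 18.3) / 0.4667 = 4.2/0.4667 = 8.999 cmH2O·s/L.
C = Vt/(Pplat − PEEP) = 455.0 / (18.3 − 9) = 455.0/9.3 = 48.925 mL/cmH2O.
τ = R × C = 8.999 × 0.04893 L/cmH2O = 0.4403 s.
Fraction remaining = e^(−Te/τ) = e^(−0.38/0.4403) = 0.4219; trapped volume = 455.0 × 0.4219 = 191.96 mL.
Additional alveolar pressure from trapping ≈ V_trapped / C = 191.96 / 48.925 = 3.924 cmH2O.

3.9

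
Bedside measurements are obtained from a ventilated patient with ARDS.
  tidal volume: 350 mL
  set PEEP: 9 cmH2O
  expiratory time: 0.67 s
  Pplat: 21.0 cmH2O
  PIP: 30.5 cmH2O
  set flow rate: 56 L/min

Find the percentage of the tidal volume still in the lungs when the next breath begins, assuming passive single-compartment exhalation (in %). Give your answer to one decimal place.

10.5

Flow: 56 L/min ÷ 60 = 0.9333 L/s.
R = (PIP − Pplat)/V̇ = (30.5 − 21.0) / 0.9333 = 9.5/0.9333 = 10.179 cmH2O·s/L.
C = Vt/(Pplat − PEEP) = 350.0 / (21.0 − 9) = 350.0/12.0 = 29.167 mL/cmH2O.
τ = R × C = 10.179 × 0.02917 L/cmH2O = 0.2969 s.
Fraction remaining at end-expiration = e^(−Te/τ) = e^(−0.67/0.2969) = 0.1047 → 10.47%.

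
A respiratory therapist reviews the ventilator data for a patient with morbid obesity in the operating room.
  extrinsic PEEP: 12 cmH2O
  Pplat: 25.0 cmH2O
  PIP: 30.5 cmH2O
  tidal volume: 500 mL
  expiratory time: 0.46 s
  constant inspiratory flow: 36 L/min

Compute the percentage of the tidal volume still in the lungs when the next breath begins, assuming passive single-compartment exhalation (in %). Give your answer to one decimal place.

Flow: 36 L/min ÷ 60 = 0.6 L/s.
R = (PIP − Pplat)/V̇ = (30.5 − 25.0) / 0.6 = 5.5/0.6 = 9.167 cmH2O·s/L.
C = Vt/(Pplat − PEEP) = 500.0 / (25.0 − 12) = 500.0/13.0 = 38.462 mL/cmH2O.
τ = R × C = 9.167 × 0.03846 L/cmH2O = 0.3526 s.
Fraction remaining at end-expiration = e^(−Te/τ) = e^(−0.46/0.3526) = 0.2713 → 27.13%.

27.1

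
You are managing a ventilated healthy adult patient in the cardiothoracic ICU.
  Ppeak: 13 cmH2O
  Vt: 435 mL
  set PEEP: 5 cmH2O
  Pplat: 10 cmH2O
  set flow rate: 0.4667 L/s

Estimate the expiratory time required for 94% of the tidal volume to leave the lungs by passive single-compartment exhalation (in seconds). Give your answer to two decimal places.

R = (PIP − Pplat)/V̇ = (13 − 10) / 0.4667 = 3.0/0.4667 = 6.428 cmH2O·s/L.
C = Vt/(Pplat − PEEP) = 435.0 / (10 − 5) = 435.0/5.0 = 87.0 mL/cmH2O.
τ = R × C = 6.428 × 0.087 L/cmH2O = 0.5592 s.
t = −τ·ln(1 − 0.94) = −0.5592·ln(0.06) = 1.573 s.

1.57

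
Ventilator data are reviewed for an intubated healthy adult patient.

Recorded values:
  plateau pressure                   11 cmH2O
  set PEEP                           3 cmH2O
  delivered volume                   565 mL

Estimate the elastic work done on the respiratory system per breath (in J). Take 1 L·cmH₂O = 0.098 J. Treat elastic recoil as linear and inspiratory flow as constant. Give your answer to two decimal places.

Elastic work ≈ ½ × (Pplat − PEEP) × Vt = 0.5 × (11 − 3) × 0.565 L = 0.5 × 8.0 × 0.565 = 2.26 L·cmH2O.
× 0.098 J/(L·cmH2O) → 0.2215 J.

0.22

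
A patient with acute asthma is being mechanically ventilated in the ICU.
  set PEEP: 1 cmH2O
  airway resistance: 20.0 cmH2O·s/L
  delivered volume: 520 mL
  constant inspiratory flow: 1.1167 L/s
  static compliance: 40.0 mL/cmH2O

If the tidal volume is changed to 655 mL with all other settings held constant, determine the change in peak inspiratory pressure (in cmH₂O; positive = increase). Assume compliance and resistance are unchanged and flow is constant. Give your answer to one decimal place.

3.4

PIP = Vt/C + R·V̇ + PEEP (constant-flow equation of motion).
Only the elastic term changes: ΔPIP = ΔVt / C = (655 − 520) / 40.0 = 3.375 cmH2O.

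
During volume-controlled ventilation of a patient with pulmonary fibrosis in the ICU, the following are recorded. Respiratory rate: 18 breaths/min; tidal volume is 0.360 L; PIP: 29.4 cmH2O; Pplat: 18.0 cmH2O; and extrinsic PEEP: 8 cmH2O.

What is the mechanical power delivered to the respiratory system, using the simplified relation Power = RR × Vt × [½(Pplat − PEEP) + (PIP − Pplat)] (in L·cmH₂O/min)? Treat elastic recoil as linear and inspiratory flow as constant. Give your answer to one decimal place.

Per-breath work = Vt × [½(Pplat−PEEP) + (PIP−Pplat)] = 0.360 × [0.5×10.0 + 11.4] = 0.360 × 16.4 = 5.904 L·cmH2O.
Power = 18 × 5.904 = 106.27 L·cmH2O/min.

106.3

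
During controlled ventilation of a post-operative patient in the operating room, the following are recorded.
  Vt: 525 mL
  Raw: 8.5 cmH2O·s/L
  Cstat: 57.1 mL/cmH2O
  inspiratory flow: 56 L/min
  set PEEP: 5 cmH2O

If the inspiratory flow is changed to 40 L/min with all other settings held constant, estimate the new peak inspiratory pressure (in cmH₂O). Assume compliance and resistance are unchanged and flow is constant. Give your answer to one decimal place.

Flow: 56 L/min ÷ 60 = 0.9333 L/s.
New flow: 40 L/min ÷ 60 = 0.6667 L/s.
PIP = Vt/C + R·V̇ + PEEP (constant-flow equation of motion).
Only the resistive term changes: ΔPIP = R × ΔV̇ = 8.5 × (0.6667 − 0.9333) = 8.5 × -0.2666 = -2.266 cmH2O.
Original PIP = 525/57.1 + 8.5×0.9333 + 5 = 22.127 cmH2O; new PIP = 22.127 + (-2.266) = 19.861 cmH2O.

19.9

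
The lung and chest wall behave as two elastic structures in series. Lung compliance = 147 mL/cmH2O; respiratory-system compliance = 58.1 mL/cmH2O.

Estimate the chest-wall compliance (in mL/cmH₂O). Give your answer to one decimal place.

96.1

1/Ccw = 1/Crs − 1/CL.
1/Ccw = 1/58.1 − 1/147 = 0.01041.
Ccw = 96.061 mL/cmH2O.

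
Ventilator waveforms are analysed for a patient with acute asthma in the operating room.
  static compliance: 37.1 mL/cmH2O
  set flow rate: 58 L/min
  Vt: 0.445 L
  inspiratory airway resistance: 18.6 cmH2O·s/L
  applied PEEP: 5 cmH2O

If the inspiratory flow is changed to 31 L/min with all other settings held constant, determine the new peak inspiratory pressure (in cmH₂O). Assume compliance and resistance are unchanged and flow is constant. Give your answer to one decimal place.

Flow: 58 L/min ÷ 60 = 0.9667 L/s.
New flow: 31 L/min ÷ 60 = 0.5167 L/s.
PIP = Vt/C + R·V̇ + PEEP (constant-flow equation of motion).
Only the resistive term changes: ΔPIP = R × ΔV̇ = 18.6 × (0.5167 − 0.9667) = 18.6 × -0.45 = -8.37 cmH2O.
Original PIP = 445/37.1 + 18.6×0.9667 + 5 = 34.975 cmH2O; new PIP = 34.975 + (-8.37) = 26.605 cmH2O.

26.6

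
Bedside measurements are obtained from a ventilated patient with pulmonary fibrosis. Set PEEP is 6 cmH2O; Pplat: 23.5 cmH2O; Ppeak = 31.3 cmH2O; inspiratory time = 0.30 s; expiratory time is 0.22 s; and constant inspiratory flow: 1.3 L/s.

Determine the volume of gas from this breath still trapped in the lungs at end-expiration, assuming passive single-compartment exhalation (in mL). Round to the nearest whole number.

75

Vt = flow × Ti = 1.3 L/s × 0.30 s × 1000 mL/L = 390.0 mL.
R = (PIP − Pplat)/V̇ = (31.3 − 23.5) / 1.3 = 7.8/1.3 = 6.0 cmH2O·s/L.
C = Vt/(Pplat − PEEP) = 390.0 / (23.5 − 6) = 390.0/17.5 = 22.286 mL/cmH2O.
τ = R × C = 6.0 × 0.02229 L/cmH2O = 0.1337 s.
Fraction remaining = e^(−Te/τ) = e^(−0.22/0.1337) = 0.1929.
Trapped volume = 390.0 × 0.1929 = 75.231 mL.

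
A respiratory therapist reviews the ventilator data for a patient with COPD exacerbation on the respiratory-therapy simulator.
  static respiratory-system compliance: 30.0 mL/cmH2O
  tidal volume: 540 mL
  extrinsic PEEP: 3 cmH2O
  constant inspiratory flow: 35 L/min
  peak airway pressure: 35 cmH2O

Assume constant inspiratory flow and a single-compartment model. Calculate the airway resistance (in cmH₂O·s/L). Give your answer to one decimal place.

24.0

Flow: 35 L/min ÷ 60 = 0.5833 L/s.
Equation of motion (constant flow): PIP = Vt/C + R·V̇ + PEEP.
R·V̇ = PIP − Vt/C − PEEP = 35 − 540/30.0 − 3 = 35 − 18.0 − 3 = 14.0 cmH2O.
R = 14.0 / 0.5833 = 24.001 cmH2O·s/L.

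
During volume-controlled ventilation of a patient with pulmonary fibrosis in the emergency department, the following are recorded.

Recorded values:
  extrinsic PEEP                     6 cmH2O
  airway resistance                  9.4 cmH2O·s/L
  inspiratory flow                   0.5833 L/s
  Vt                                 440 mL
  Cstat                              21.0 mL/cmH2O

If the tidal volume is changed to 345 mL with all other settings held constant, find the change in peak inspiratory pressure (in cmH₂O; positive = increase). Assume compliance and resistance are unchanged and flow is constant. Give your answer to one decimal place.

-4.5

PIP = Vt/C + R·V̇ + PEEP (constant-flow equation of motion).
Only the elastic term changes: ΔPIP = ΔVt / C = (345 − 440) / 21.0 = -4.524 cmH2O.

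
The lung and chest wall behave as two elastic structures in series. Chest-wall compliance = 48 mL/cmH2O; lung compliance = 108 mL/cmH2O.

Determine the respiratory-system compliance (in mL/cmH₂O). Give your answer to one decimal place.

33.2

Lung and chest wall are elastances in series: 1/Crs = 1/CL + 1/Ccw.
1/Crs = 1/108 + 1/48 = 0.03009.
Crs = 33.234 mL/cmH2O.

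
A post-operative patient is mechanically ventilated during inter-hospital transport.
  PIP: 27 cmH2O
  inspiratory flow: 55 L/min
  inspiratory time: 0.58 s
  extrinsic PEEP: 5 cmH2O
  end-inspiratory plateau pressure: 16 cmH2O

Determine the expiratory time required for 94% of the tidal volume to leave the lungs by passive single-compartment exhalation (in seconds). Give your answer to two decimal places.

1.63

Flow: 55 L/min ÷ 60 = 0.9167 L/s.
Vt = flow × Ti = 0.9167 L/s × 0.58 s × 1000 mL/L = 531.69 mL.
R = (PIP − Pplat)/V̇ = (27 − 16) / 0.9167 = 11.0/0.9167 = 12.0 cmH2O·s/L.
C = Vt/(Pplat − PEEP) = 531.69 / (16 − 5) = 531.69/11.0 = 48.335 mL/cmH2O.
τ = R × C = 12.0 × 0.04834 L/cmH2O = 0.5801 s.
t = −τ·ln(1 − 0.94) = −0.5801·ln(0.06) = 1.632 s.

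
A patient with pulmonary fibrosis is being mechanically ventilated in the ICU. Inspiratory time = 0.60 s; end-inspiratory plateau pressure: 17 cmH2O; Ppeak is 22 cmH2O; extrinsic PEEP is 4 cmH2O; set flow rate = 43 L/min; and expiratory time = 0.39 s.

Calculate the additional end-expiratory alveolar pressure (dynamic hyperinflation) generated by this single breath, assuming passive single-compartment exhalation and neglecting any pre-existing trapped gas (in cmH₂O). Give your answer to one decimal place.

Flow: 43 L/min ÷ 60 = 0.7167 L/s.
Vt = flow × Ti = 0.7167 L/s × 0.60 s × 1000 mL/L = 430.02 mL.
R = (PIP − Pplat)/V̇ = (22 − 17) / 0.7167 = 5.0/0.7167 = 6.976 cmH2O·s/L.
C = Vt/(Pplat − PEEP) = 430.02 / (17 − 4) = 430.02/13.0 = 33.078 mL/cmH2O.
τ = R × C = 6.976 × 0.03308 L/cmH2O = 0.2308 s.
Fraction remaining = e^(−Te/τ) = e^(−0.39/0.2308) = 0.1846; trapped volume = 430.02 × 0.1846 = 79.382 mL.
Additional alveolar pressure from trapping ≈ V_trapped / C = 79.382 / 33.078 = 2.4 cmH2O.

2.4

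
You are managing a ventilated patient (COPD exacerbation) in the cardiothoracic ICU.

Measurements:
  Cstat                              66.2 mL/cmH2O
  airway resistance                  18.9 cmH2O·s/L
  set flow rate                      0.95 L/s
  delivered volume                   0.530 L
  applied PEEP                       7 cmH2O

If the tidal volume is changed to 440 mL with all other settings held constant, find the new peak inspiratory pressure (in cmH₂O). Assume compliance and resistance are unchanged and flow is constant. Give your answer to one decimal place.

PIP = Vt/C + R·V̇ + PEEP (constant-flow equation of motion).
Only the elastic term changes: ΔPIP = ΔVt / C = (440 − 530) / 66.2 = -1.36 cmH2O.
Original PIP = 530/66.2 + 18.9×0.95 + 7 = 32.961 cmH2O; new PIP = 32.961 + (-1.36) = 31.601 cmH2O.

31.6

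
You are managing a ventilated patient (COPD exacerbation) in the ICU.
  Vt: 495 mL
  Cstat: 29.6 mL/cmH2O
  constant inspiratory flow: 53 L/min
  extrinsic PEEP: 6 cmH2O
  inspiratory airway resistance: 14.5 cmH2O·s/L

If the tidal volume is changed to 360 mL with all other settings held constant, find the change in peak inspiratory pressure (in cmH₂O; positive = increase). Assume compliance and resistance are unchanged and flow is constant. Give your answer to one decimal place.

-4.6

PIP = Vt/C + R·V̇ + PEEP (constant-flow equation of motion).
Only the elastic term changes: ΔPIP = ΔVt / C = (360 − 495) / 29.6 = -4.561 cmH2O.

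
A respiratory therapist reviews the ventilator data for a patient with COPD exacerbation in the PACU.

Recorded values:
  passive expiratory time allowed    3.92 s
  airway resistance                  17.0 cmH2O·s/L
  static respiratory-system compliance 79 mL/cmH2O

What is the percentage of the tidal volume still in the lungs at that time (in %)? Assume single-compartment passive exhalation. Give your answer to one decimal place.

5.4

τ = R × C = 17.0 × 79 mL/cmH2O = 17.0 × 0.079 L/cmH2O = 1.343 s.
Passive exhalation: V(t)/V₀ = e^(−t/τ) = e^(−3.92/1.343) = 0.054.
Fraction remaining = 0.054 → 5.4%.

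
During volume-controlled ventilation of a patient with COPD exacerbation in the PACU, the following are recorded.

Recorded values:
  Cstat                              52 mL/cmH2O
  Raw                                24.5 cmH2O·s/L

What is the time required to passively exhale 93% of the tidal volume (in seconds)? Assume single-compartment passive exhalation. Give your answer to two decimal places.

τ = R × C = 24.5 × 52 mL/cmH2O = 24.5 × 0.052 L/cmH2O = 1.274 s.
Exhaled fraction f = 1 − e^(−t/τ) → t = −τ·ln(1 − f) = −1.274·ln(0.07) = 3.388 s.

3.39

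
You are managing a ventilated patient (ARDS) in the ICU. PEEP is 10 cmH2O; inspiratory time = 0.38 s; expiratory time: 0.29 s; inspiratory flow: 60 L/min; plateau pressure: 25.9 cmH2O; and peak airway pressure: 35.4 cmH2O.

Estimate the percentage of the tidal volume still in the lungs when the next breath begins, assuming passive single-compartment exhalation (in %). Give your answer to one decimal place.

Flow: 60 L/min ÷ 60 = 1 L/s.
Vt = flow × Ti = 1 L/s × 0.38 s × 1000 mL/L = 380.0 mL.
R = (PIP − Pplat)/V̇ = (35.4 − 25.9) / 1 = 9.5/1 = 9.5 cmH2O·s/L.
C = Vt/(Pplat − PEEP) = 380.0 / (25.9 − 10) = 380.0/15.9 = 23.899 mL/cmH2O.
τ = R × C = 9.5 × 0.0239 L/cmH2O = 0.2271 s.
Fraction remaining at end-expiration = e^(−Te/τ) = e^(−0.29/0.2271) = 0.2789 → 27.89%.

27.9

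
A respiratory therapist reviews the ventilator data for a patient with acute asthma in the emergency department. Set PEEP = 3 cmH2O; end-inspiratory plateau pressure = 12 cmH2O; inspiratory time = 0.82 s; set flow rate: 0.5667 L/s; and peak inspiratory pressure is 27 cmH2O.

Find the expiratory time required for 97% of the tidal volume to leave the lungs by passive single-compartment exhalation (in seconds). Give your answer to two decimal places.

Vt = flow × Ti = 0.5667 L/s × 0.82 s × 1000 mL/L = 464.69 mL.
R = (PIP − Pplat)/V̇ = (27 − 12) / 0.5667 = 15.0/0.5667 = 26.469 cmH2O·s/L.
C = Vt/(Pplat − PEEP) = 464.69 / (12 − 3) = 464.69/9.0 = 51.632 mL/cmH2O.
τ = R × C = 26.469 × 0.05163 L/cmH2O = 1.367 s.
t = −τ·ln(1 − 0.97) = −1.367·ln(0.03) = 4.793 s.

4.79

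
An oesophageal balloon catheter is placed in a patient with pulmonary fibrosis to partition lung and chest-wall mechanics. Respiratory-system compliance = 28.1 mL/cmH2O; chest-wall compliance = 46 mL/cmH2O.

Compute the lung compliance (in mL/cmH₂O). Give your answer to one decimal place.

72.2

1/CL = 1/Crs − 1/Ccw.
1/CL = 1/28.1 − 1/46 = 0.01385.
CL = 72.202 mL/cmH2O.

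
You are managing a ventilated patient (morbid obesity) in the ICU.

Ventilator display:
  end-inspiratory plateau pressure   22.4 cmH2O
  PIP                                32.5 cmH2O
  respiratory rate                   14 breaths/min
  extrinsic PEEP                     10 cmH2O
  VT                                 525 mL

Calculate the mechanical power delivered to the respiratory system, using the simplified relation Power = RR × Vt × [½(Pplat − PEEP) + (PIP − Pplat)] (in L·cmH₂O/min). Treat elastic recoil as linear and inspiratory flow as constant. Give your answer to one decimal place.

119.8

Per-breath work = Vt × [½(Pplat−PEEP) + (PIP−Pplat)] = 0.525 × [0.5×12.4 + 10.1] = 0.525 × 16.3 = 8.558 L·cmH2O.
Power = 14 × 8.558 = 119.81 L·cmH2O/min.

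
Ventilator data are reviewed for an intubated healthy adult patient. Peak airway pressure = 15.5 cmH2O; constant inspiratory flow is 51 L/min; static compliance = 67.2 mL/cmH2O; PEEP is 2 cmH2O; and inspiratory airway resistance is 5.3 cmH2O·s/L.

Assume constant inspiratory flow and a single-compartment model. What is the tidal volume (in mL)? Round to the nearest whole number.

Flow: 51 L/min ÷ 60 = 0.85 L/s.
Equation of motion (constant flow): PIP = Vt/C + R·V̇ + PEEP.
Vt/C = PIP − R·V̇ − PEEP = 15.5 − 4.505 − 2 = 8.995 cmH2O.
Vt = C × 8.995 = 67.2 × 8.995 = 604.46 mL.

604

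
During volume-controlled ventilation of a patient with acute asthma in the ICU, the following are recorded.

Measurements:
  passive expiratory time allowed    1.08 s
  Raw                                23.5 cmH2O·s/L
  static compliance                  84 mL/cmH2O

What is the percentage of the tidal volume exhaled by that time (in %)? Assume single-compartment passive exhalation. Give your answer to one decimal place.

42.1

τ = R × C = 23.5 × 84 mL/cmH2O = 23.5 × 0.084 L/cmH2O = 1.974 s.
Passive exhalation: V(t)/V₀ = e^(−t/τ) = e^(−1.08/1.974) = 0.5786.
Fraction exhaled = 1 − 0.5786 = 0.4214 → 42.14%.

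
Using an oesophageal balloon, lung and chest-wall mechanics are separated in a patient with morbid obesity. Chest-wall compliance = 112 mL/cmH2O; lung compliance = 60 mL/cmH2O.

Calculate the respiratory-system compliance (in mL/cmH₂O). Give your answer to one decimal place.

39.1

Lung and chest wall are elastances in series: 1/Crs = 1/CL + 1/Ccw.
1/Crs = 1/60 + 1/112 = 0.0256.
Crs = 39.063 mL/cmH2O.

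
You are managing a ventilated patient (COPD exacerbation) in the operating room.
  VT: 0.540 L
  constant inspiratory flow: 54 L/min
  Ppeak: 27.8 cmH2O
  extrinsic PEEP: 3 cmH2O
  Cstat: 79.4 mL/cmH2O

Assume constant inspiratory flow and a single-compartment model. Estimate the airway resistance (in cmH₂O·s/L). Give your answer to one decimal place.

Flow: 54 L/min ÷ 60 = 0.9 L/s.
Equation of motion (constant flow): PIP = Vt/C + R·V̇ + PEEP.
R·V̇ = PIP − Vt/C − PEEP = 27.8 − 540/79.4 − 3 = 27.8 − 6.801 − 3 = 17.999 cmH2O.
R = 17.999 / 0.9 = 19.999 cmH2O·s/L.

20.0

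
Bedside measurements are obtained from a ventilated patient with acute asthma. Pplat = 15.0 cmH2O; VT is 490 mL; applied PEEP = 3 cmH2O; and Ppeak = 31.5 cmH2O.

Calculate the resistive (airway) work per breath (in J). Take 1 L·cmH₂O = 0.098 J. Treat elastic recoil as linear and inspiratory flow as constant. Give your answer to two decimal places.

0.79

With constant inspiratory flow the resistive pressure is constant at PIP − Pplat = 31.5 − 15.0 = 16.5 cmH2O, so resistive work = 16.5 × 0.490 = 8.085 L·cmH2O.
× 0.098 J/(L·cmH2O) → 0.7923 J.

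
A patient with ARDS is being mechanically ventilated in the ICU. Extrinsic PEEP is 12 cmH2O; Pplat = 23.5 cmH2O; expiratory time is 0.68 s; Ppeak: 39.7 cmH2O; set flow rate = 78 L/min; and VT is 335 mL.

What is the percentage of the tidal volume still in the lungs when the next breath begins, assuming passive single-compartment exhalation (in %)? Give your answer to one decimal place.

15.4

Flow: 78 L/min ÷ 60 = 1.3 L/s.
R = (PIP − Pplat)/V̇ = (39.7 − 23.5) / 1.3 = 16.2/1.3 = 12.462 cmH2O·s/L.
C = Vt/(Pplat − PEEP) = 335.0 / (23.5 − 12) = 335.0/11.5 = 29.13 mL/cmH2O.
τ = R × C = 12.462 × 0.02913 L/cmH2O = 0.363 s.
Fraction remaining at end-expiration = e^(−Te/τ) = e^(−0.68/0.363) = 0.1536 → 15.36%.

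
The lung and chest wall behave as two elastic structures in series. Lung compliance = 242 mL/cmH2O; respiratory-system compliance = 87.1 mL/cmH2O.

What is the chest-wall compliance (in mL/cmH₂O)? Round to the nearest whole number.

1/Ccw = 1/Crs − 1/CL.
1/Ccw = 1/87.1 − 1/242 = 0.007349.
Ccw = 136.07 mL/cmH2O.

136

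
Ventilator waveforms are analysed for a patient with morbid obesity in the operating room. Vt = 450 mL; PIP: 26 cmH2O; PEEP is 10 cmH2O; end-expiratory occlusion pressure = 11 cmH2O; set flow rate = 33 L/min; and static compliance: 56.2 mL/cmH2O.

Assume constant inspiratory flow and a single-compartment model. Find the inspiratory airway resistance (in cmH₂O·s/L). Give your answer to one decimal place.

Flow: 33 L/min ÷ 60 = 0.55 L/s.
Total PEEP = 11 cmH2O (set 10 + intrinsic 1); this is the baseline alveolar pressure.
Equation of motion (constant flow): PIP = Vt/C + R·V̇ + PEEP.
R·V̇ = PIP − Vt/C − PEEP = 26 − 450/56.2 − 11 = 26 − 8.007 − 11 = 6.993 cmH2O.
R = 6.993 / 0.55 = 12.715 cmH2O·s/L.

12.7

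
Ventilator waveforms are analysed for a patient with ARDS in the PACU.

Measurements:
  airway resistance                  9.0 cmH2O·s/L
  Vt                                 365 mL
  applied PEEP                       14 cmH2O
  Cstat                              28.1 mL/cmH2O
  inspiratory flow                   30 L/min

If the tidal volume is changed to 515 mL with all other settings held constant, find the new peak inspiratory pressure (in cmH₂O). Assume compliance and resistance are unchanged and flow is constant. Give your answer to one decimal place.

36.8

Flow: 30 L/min ÷ 60 = 0.5 L/s.
PIP = Vt/C + R·V̇ + PEEP (constant-flow equation of motion).
Only the elastic term changes: ΔPIP = ΔVt / C = (515 − 365) / 28.1 = 5.338 cmH2O.
Original PIP = 365/28.1 + 9.0×0.5 + 14 = 31.489 cmH2O; new PIP = 31.489 + (5.338) = 36.827 cmH2O.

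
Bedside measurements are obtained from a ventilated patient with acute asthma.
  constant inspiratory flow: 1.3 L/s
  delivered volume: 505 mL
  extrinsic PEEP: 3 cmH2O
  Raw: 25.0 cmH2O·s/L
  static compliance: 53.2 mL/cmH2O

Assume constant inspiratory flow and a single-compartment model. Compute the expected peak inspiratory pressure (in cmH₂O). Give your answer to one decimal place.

45.0

Equation of motion (constant flow): PIP = Vt/C + R·V̇ + PEEP.
PIP = 505/53.2 + 25.0×1.3 + 3 = 9.492 + 32.5 + 3 = 44.992 cmH2O.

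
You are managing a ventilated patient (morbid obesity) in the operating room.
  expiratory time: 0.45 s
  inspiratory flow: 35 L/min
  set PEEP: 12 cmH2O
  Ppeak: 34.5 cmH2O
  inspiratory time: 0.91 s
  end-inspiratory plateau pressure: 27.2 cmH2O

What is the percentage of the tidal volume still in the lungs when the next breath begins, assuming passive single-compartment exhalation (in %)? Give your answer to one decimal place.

Flow: 35 L/min ÷ 60 = 0.5833 L/s.
Vt = flow × Ti = 0.5833 L/s × 0.91 s × 1000 mL/L = 530.8 mL.
R = (PIP − Pplat)/V̇ = (34.5 − 27.2) / 0.5833 = 7.3/0.5833 = 12.515 cmH2O·s/L.
C = Vt/(Pplat − PEEP) = 530.8 / (27.2 − 12) = 530.8/15.2 = 34.921 mL/cmH2O.
τ = R × C = 12.515 × 0.03492 L/cmH2O = 0.437 s.
Fraction remaining at end-expiration = e^(−Te/τ) = e^(−0.45/0.437) = 0.3571 → 35.71%.

35.7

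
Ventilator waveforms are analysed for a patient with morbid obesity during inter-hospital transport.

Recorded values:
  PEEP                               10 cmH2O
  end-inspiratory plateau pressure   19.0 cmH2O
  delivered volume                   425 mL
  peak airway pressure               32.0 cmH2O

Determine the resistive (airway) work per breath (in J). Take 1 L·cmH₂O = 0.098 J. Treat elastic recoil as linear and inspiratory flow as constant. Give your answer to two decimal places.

With constant inspiratory flow the resistive pressure is constant at PIP − Pplat = 32.0 − 19.0 = 13.0 cmH2O, so resistive work = 13.0 × 0.425 = 5.525 L·cmH2O.
× 0.098 J/(L·cmH2O) → 0.5415 J.

0.54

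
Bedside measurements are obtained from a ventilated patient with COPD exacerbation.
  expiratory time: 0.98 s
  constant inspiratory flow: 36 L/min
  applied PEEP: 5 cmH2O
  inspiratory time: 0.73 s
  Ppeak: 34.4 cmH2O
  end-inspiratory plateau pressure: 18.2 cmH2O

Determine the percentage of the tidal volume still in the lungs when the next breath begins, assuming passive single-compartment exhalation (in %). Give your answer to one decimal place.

Flow: 36 L/min ÷ 60 = 0.6 L/s.
Vt = flow × Ti = 0.6 L/s × 0.73 s × 1000 mL/L = 438.0 mL.
R = (PIP − Pplat)/V̇ = (34.4 − 18.2) / 0.6 = 16.2/0.6 = 27.0 cmH2O·s/L.
C = Vt/(Pplat − PEEP) = 438.0 / (18.2 − 5) = 438.0/13.2 = 33.182 mL/cmH2O.
τ = R × C = 27.0 × 0.03318 L/cmH2O = 0.8959 s.
Fraction remaining at end-expiration = e^(−Te/τ) = e^(−0.98/0.8959) = 0.3349 → 33.49%.

33.5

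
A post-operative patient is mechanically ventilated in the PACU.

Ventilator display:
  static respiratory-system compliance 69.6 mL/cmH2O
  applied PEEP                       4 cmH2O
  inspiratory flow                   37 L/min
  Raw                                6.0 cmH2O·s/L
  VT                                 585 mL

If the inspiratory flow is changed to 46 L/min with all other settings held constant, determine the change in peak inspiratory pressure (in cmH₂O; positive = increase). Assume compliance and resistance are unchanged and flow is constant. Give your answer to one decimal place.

Flow: 37 L/min ÷ 60 = 0.6167 L/s.
New flow: 46 L/min ÷ 60 = 0.7667 L/s.
PIP = Vt/C + R·V̇ + PEEP (constant-flow equation of motion).
Only the resistive term changes: ΔPIP = R × ΔV̇ = 6.0 × (0.7667 − 0.6167) = 6.0 × 0.15 = 0.9 cmH2O.

0.9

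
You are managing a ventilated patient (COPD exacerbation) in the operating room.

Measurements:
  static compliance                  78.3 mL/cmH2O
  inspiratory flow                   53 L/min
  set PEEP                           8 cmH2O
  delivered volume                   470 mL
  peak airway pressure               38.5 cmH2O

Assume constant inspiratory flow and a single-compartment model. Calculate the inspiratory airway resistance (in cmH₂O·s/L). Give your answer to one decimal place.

27.7

Flow: 53 L/min ÷ 60 = 0.8833 L/s.
Equation of motion (constant flow): PIP = Vt/C + R·V̇ + PEEP.
R·V̇ = PIP − Vt/C − PEEP = 38.5 − 470/78.3 − 8 = 38.5 − 6.003 − 8 = 24.497 cmH2O.
R = 24.497 / 0.8833 = 27.733 cmH2O·s/L.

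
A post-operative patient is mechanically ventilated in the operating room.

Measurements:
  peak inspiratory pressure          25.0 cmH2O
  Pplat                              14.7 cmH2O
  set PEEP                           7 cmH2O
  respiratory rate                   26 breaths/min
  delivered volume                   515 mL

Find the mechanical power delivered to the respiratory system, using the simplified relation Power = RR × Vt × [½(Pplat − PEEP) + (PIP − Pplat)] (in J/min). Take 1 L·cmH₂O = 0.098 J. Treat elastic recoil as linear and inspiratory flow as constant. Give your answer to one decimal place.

Per-breath work = Vt × [½(Pplat−PEEP) + (PIP−Pplat)] = 0.515 × [0.5×7.7 + 10.3] = 0.515 × 14.15 = 7.287 L·cmH2O.
Power = 26 × 7.287 = 189.46 L·cmH2O/min.
× 0.098 J/(L·cmH2O) → 18.567 J/min.

18.6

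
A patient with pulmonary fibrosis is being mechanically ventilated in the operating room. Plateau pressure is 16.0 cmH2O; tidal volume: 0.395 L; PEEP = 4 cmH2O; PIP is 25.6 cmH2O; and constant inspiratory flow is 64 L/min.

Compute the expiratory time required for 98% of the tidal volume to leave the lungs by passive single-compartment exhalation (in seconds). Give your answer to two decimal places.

Flow: 64 L/min ÷ 60 = 1.0667 L/s.
R = (PIP − Pplat)/V̇ = (25.6 − 16.0) / 1.0667 = 9.6/1.0667 = 9.0 cmH2O·s/L.
C = Vt/(Pplat − PEEP) = 395.0 / (16.0 − 4) = 395.0/12.0 = 32.917 mL/cmH2O.
τ = R × C = 9.0 × 0.03292 L/cmH2O = 0.2963 s.
t = −τ·ln(1 − 0.98) = −0.2963·ln(0.02) = 1.159 s.

1.16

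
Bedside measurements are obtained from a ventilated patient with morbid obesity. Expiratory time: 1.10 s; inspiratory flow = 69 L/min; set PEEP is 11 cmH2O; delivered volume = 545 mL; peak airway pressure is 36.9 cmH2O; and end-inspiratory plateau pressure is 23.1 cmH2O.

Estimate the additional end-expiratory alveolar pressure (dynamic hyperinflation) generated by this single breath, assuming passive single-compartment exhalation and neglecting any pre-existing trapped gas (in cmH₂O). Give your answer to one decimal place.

Flow: 69 L/min ÷ 60 = 1.15 L/s.
R = (PIP − Pplat)/V̇ = (36.9 − 23.1) / 1.15 = 13.8/1.15 = 12.0 cmH2O·s/L.
C = Vt/(Pplat − PEEP) = 545.0 / (23.1 − 11) = 545.0/12.1 = 45.041 mL/cmH2O.
τ = R × C = 12.0 × 0.04504 L/cmH2O = 0.5405 s.
Fraction remaining = e^(−Te/τ) = e^(−1.10/0.5405) = 0.1307; trapped volume = 545.0 × 0.1307 = 71.232 mL.
Additional alveolar pressure from trapping ≈ V_trapped / C = 71.232 / 45.041 = 1.581 cmH2O.

1.6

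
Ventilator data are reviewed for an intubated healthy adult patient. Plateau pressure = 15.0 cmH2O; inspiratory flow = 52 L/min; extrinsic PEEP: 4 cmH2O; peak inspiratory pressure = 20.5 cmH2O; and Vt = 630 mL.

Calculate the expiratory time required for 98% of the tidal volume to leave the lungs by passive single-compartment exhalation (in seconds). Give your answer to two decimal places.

1.42

Flow: 52 L/min ÷ 60 = 0.8667 L/s.
R = (PIP − Pplat)/V̇ = (20.5 − 15.0) / 0.8667 = 5.5/0.8667 = 6.346 cmH2O·s/L.
C = Vt/(Pplat − PEEP) = 630.0 / (15.0 − 4) = 630.0/11.0 = 57.273 mL/cmH2O.
τ = R × C = 6.346 × 0.05727 L/cmH2O = 0.3634 s.
t = −τ·ln(1 − 0.98) = −0.3634·ln(0.02) = 1.422 s.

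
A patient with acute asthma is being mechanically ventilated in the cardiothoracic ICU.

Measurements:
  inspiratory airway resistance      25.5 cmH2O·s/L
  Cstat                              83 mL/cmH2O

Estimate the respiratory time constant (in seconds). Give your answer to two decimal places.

τ = R × C = 25.5 × 83 mL/cmH2O = 25.5 × 0.083 L/cmH2O = 2.117 s.

2.12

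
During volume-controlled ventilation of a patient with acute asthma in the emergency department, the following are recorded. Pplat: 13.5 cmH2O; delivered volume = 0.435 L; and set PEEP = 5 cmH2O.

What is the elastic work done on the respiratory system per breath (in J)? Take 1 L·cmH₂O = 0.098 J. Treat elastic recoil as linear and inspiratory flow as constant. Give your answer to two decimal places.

0.18

Elastic work ≈ ½ × (Pplat − PEEP) × Vt = 0.5 × (13.5 − 5) × 0.435 L = 0.5 × 8.5 × 0.435 = 1.849 L·cmH2O.
× 0.098 J/(L·cmH2O) → 0.1812 J.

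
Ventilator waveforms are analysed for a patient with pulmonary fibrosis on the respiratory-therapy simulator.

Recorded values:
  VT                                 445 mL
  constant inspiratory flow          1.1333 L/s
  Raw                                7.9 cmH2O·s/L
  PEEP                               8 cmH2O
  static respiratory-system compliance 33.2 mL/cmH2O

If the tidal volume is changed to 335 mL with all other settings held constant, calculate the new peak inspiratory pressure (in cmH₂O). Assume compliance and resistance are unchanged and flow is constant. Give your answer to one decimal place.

PIP = Vt/C + R·V̇ + PEEP (constant-flow equation of motion).
Only the elastic term changes: ΔPIP = ΔVt / C = (335 − 445) / 33.2 = -3.313 cmH2O.
Original PIP = 445/33.2 + 7.9×1.1333 + 8 = 30.357 cmH2O; new PIP = 30.357 + (-3.313) = 27.044 cmH2O.

27.0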